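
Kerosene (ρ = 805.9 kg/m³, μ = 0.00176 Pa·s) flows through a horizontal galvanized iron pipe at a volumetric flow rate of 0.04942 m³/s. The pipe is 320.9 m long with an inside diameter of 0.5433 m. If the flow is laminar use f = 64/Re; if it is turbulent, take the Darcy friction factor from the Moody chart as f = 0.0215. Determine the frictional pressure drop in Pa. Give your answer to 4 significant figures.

Cross-sectional area A = πD²/4 = π(0.5433)²/4 = 0.2318 m²; mean velocity V = Q/A = 0.04942/0.2318 = 0.2132 m/s.
Reynolds number Re = ρVD/μ = 805.9 · 0.2132 · 0.5433 / 0.00176 = 5.303e+04.
Re > 4000 → turbulent; use the Moody-chart value f = 0.0215.
Darcy-Weisbach: ΔP = f(L/D)(ρV²/2) = 0.0215·(320.9/0.5433)·(805.9·0.2132²/2) = 0.0215·590.6·18.31 = 232.5 Pa.

ΔP ≈ 232.5 Pa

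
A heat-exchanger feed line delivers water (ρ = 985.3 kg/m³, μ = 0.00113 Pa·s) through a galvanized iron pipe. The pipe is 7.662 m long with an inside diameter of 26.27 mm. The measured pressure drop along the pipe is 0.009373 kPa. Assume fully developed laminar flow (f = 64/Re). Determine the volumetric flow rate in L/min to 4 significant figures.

Q ≈ 0.7593 L/min

For laminar flow, f = 64/Re with Re = ρVD/μ, so Darcy-Weisbach reduces to ΔP = 32μLV/D². Solving for V: V = ΔP·D²/(32μL) = 9.373·(0.02627)²/(32·0.00113·7.662) = 0.02335 m/s.
Check: Re = ρVD/μ = 985.3·0.02335·0.02627/0.00113 = 534.8 < 2300, so the laminar assumption holds.
Q = V·A = 0.02335·(π/4·0.02627²) = 1.265e-05 m³/s = 0.7593 L/min.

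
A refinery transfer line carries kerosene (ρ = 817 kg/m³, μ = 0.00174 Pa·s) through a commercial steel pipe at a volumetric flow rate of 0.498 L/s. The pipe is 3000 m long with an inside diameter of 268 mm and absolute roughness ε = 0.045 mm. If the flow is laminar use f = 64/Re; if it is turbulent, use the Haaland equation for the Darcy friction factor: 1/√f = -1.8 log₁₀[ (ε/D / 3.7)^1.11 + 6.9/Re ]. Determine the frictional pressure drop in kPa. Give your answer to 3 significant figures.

ΔP ≈ 0.0205 kPa

Q = 0.498 L/s = 0.498/1000 = 0.000498 m³/s.
Cross-sectional area A = πD²/4 = π(0.268)²/4 = 0.05641 m²; mean velocity V = Q/A = 0.000498/0.05641 = 0.008828 m/s.
Reynolds number Re = ρVD/μ = 817 · 0.008828 · 0.268 / 0.00174 = 1111.
Re < 2300 → laminar flow, so f = 64/Re = 64/1111 = 0.05761 (the turbulent correlation is not needed).
Darcy-Weisbach: ΔP = f(L/D)(ρV²/2) = 0.05761·(3000/0.268)·(817·0.008828²/2) = 0.05761·1.119e+04·0.03184 = 20.53 Pa.
ΔP = 20.53 Pa = 0.0205 kPa.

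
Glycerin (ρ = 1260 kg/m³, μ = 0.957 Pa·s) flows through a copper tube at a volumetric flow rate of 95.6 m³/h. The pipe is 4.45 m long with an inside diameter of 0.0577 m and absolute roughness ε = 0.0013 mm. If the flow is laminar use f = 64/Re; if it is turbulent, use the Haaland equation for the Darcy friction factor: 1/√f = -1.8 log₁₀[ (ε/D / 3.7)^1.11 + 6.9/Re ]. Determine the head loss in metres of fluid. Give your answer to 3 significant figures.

h_f ≈ 33.6 m

Q = 95.6 m³/h = 95.6/3600 = 0.02656 m³/s.
Cross-sectional area A = πD²/4 = π(0.0577)²/4 = 0.002615 m²; mean velocity V = Q/A = 0.02656/0.002615 = 10.16 m/s.
Reynolds number Re = ρVD/μ = 1260 · 10.16 · 0.0577 / 0.957 = 771.5.
Re < 2300 → laminar flow, so f = 64/Re = 64/771.5 = 0.08295 (the turbulent correlation is not needed).
Darcy-Weisbach: ΔP = f(L/D)(ρV²/2) = 0.08295·(4.45/0.0577)·(1260·10.16²/2) = 0.08295·77.12·6.498e+04 = 4.157e+05 Pa.
Head loss h_f = ΔP/(ρg) = 4.157e+05/(1260·9.81) = 33.6 m.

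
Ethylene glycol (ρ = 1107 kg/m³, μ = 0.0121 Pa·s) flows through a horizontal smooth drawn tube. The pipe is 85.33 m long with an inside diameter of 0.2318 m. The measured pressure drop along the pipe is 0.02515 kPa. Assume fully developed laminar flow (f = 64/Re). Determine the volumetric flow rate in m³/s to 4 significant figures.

Q ≈ 0.001726 m³/s

For laminar flow, f = 64/Re with Re = ρVD/μ, so Darcy-Weisbach reduces to ΔP = 32μLV/D². Solving for V: V = ΔP·D²/(32μL) = 25.15·(0.2318)²/(32·0.0121·85.33) = 0.0409 m/s.
Check: Re = ρVD/μ = 1107·0.0409·0.2318/0.0121 = 867.4 < 2300, so the laminar assumption holds.
Q = V·A = 0.0409·(π/4·0.2318²) = 0.001726 m³/s = 0.001726 m³/s.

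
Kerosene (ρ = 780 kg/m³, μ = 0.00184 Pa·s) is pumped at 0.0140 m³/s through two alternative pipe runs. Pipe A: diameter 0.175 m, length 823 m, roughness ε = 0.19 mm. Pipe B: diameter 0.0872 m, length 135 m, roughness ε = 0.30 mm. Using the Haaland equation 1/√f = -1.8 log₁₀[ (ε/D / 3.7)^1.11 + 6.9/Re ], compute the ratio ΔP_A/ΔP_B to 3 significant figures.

Pipe A: V = Q/A = 0.014/0.02405 = 0.5821 m/s; Re = 4.318e+04; ε/D = 0.00109; Haaland → f = 0.02445; ΔP_A = f(L/D)(ρV²/2) = 1.519e+04 Pa.
Pipe B: V = Q/A = 0.014/0.005972 = 2.344 m/s; Re = 8.666e+04; ε/D = 0.00344; Haaland → f = 0.02849; ΔP_B = f(L/D)(ρV²/2) = 9.453e+04 Pa.
ΔP_A/ΔP_B = 1.519e+04/9.453e+04 = 0.161.

ΔP_A/ΔP_B ≈ 0.161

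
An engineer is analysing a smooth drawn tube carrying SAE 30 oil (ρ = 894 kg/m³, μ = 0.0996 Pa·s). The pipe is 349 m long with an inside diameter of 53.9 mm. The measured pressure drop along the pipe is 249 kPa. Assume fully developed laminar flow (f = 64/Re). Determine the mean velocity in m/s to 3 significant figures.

V ≈ 0.650 m/s

For laminar flow, f = 64/Re with Re = ρVD/μ, so Darcy-Weisbach reduces to ΔP = 32μLV/D². Solving for V: V = ΔP·D²/(32μL) = 2.49e+05·(0.0539)²/(32·0.0996·349) = 0.6503 m/s.
Check: Re = ρVD/μ = 894·0.6503·0.0539/0.0996 = 314.6 < 2300, so the laminar assumption holds.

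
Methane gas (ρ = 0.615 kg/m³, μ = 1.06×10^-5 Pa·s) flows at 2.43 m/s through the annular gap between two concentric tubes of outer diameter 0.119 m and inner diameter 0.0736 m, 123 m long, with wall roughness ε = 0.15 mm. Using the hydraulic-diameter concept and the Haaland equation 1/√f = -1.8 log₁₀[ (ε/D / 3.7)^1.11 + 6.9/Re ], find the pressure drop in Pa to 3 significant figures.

ΔP ≈ 190 Pa

Hydraulic diameter D_h = 4A/P = D_o - D_i = 0.119 - 0.0736 = 0.0454 m.
Re = ρVD_h/μ = 0.615·2.43·0.0454/1.06e-05 = 6401.
ε/D_h = 0.00015/0.0454 = 0.0033; Haaland gives 1/√f = -1.8 log₁₀[0.000413+0.00108] = 5.088, so f = 0.03863.
ΔP = f(L/D_h)(ρV²/2) = 0.03863·123/0.0454·1.816 = 190 Pa.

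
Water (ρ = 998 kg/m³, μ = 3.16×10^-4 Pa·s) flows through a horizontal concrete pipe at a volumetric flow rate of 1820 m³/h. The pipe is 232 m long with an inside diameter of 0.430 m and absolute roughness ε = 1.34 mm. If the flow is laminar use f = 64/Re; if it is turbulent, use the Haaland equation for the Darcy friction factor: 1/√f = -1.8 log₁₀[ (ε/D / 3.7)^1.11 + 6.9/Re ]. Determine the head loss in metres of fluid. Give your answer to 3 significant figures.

Q = 1820 m³/h = 1820/3600 = 0.5056 m³/s.
Cross-sectional area A = πD²/4 = π(0.43)²/4 = 0.1452 m²; mean velocity V = Q/A = 0.5056/0.1452 = 3.481 m/s.
Reynolds number Re = ρVD/μ = 998 · 3.481 · 0.43 / 0.000316 = 4.728e+06.
Re > 4000 → turbulent. Relative roughness ε/D = 0.00134/0.43 = 0.00312. Haaland: 1/√f = -1.8 log₁₀[(0.00312/3.7)^1.11 + 6.9/4.728e+06] = -1.8 log₁₀[0.000387 + 1.46e-06] = 6.14, so f = 0.02653.
Darcy-Weisbach: ΔP = f(L/D)(ρV²/2) = 0.02653·(232/0.43)·(998·3.481²/2) = 0.02653·539.5·6048 = 8.655e+04 Pa.
Head loss h_f = ΔP/(ρg) = 8.655e+04/(998·9.81) = 8.84 m.

h_f ≈ 8.84 m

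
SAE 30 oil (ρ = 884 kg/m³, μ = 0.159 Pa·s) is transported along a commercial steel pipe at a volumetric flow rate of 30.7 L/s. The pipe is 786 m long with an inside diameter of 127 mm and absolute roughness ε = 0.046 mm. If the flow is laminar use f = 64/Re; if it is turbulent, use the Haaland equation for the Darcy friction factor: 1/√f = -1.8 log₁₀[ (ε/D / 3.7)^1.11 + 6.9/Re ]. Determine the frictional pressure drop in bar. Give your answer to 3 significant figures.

Q = 30.7 L/s = 30.7/1000 = 0.0307 m³/s.
Cross-sectional area A = πD²/4 = π(0.127)²/4 = 0.01267 m²; mean velocity V = Q/A = 0.0307/0.01267 = 2.423 m/s.
Reynolds number Re = ρVD/μ = 884 · 2.423 · 0.127 / 0.159 = 1711.
Re < 2300 → laminar flow, so f = 64/Re = 64/1711 = 0.0374 (the turbulent correlation is not needed).
Darcy-Weisbach: ΔP = f(L/D)(ρV²/2) = 0.0374·(786/0.127)·(884·2.423²/2) = 0.0374·6189·2596 = 6.009e+05 Pa.
ΔP = 6.009e+05 Pa = 6.01 bar.

ΔP ≈ 6.01 bar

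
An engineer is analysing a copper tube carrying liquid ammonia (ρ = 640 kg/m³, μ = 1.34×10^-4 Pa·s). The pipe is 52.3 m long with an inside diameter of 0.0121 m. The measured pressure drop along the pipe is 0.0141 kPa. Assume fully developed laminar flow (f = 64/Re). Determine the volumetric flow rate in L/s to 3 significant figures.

For laminar flow, f = 64/Re with Re = ρVD/μ, so Darcy-Weisbach reduces to ΔP = 32μLV/D². Solving for V: V = ΔP·D²/(32μL) = 14.1·(0.0121)²/(32·0.000134·52.3) = 0.009205 m/s.
Check: Re = ρVD/μ = 640·0.009205·0.0121/0.000134 = 532 < 2300, so the laminar assumption holds.
Q = V·A = 0.009205·(π/4·0.0121²) = 1.059e-06 m³/s = 0.00106 L/s.

Q ≈ 0.00106 L/s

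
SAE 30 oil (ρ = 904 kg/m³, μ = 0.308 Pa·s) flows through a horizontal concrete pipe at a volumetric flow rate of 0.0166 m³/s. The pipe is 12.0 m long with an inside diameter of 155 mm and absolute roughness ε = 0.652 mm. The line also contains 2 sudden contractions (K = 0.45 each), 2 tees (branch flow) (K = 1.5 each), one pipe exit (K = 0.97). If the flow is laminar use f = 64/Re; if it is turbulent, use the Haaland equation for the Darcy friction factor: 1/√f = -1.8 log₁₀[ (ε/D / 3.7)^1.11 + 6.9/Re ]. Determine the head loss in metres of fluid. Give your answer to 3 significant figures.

Cross-sectional area A = πD²/4 = π(0.155)²/4 = 0.01887 m²; mean velocity V = Q/A = 0.0166/0.01887 = 0.8797 m/s.
Reynolds number Re = ρVD/μ = 904 · 0.8797 · 0.155 / 0.308 = 400.2.
Re < 2300 → laminar flow, so f = 64/Re = 64/400.2 = 0.1599 (the turbulent correlation is not needed).
Total minor-loss coefficient ΣK = 2·0.45 + 2·1.5 + 1·0.97 = 4.87.
ΔP = [f·L/D + ΣK]·(ρV²/2) = [0.1599·12/0.155 + 4.87]·(904·0.8797²/2) = [12.38 + 4.87]·349.8 = 6034 Pa.
Head loss h_f = ΔP/(ρg) = 6034/(904·9.81) = 0.680 m.

h_f ≈ 0.680 m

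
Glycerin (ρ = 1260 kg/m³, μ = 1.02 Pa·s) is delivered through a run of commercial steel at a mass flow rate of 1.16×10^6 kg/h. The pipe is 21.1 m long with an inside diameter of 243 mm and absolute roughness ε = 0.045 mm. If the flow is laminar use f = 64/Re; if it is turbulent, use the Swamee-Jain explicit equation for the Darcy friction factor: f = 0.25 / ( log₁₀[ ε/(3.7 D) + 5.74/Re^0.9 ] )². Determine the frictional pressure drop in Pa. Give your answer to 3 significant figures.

ṁ = 1.16×10^6 kg/h = 1.16×10^6/3600 = 322.2 kg/s.
A = πD²/4 = π(0.243)²/4 = 0.04638 m²; mean velocity V = ṁ/(ρA) = 322.2/(1260 · 0.04638) = 5.514 m/s.
Reynolds number Re = ρVD/μ = 1260 · 5.514 · 0.243 / 1.02 = 1655.
Re < 2300 → laminar flow, so f = 64/Re = 64/1655 = 0.03867 (the turbulent correlation is not needed).
Darcy-Weisbach: ΔP = f(L/D)(ρV²/2) = 0.03867·(21.1/0.243)·(1260·5.514²/2) = 0.03867·86.83·1.916e+04 = 6.431e+04 Pa.

ΔP ≈ 64300 Pa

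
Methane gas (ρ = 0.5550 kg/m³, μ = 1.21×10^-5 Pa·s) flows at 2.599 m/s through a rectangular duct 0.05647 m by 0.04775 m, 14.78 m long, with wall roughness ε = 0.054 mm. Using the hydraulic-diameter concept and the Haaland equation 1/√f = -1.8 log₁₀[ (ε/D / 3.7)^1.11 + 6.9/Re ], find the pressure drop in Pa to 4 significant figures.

ΔP ≈ 19.53 Pa

Hydraulic diameter D_h = 4A/P = 4·(0.05647·0.04775)/(2·(0.05647+0.04775)) = 0.01079/0.2084 = 0.05175 m.
Re = ρVD_h/μ = 0.555·2.599·0.05175/1.21e-05 = 6169.
ε/D_h = 5.4e-05/0.05175 = 0.00104; Haaland gives 1/√f = -1.8 log₁₀[0.000115+0.00112] = 5.236, so f = 0.03647.
ΔP = f(L/D_h)(ρV²/2) = 0.03647·14.78/0.05175·1.874 = 19.53 Pa.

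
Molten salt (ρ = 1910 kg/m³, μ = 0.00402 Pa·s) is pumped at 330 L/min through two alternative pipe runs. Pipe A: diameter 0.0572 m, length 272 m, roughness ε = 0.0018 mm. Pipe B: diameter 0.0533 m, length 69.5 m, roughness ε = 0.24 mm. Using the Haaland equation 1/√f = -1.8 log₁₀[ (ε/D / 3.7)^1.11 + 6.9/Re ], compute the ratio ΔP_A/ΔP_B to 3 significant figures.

ΔP_A/ΔP_B ≈ 1.79

Pipe A: V = Q/A = 0.0055/0.00257 = 2.14 m/s; Re = 5.817e+04; ε/D = 3.15e-05; Haaland → f = 0.02011; ΔP_A = f(L/D)(ρV²/2) = 4.184e+05 Pa.
Pipe B: V = Q/A = 0.0055/0.002231 = 2.465 m/s; Re = 6.242e+04; ε/D = 0.0045; Haaland → f = 0.03091; ΔP_B = f(L/D)(ρV²/2) = 2.339e+05 Pa.
ΔP_A/ΔP_B = 4.184e+05/2.339e+05 = 1.79.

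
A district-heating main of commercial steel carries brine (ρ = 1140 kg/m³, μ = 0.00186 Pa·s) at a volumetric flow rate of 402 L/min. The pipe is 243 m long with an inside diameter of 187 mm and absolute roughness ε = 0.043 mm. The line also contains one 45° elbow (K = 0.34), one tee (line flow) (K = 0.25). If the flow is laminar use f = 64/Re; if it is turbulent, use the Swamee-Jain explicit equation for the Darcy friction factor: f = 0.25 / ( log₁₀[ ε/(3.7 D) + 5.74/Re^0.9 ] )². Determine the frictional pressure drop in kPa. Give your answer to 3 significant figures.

ΔP ≈ 1.10 kPa

Q = 402 L/min = 402/60000 = 0.0067 m³/s.
Cross-sectional area A = πD²/4 = π(0.187)²/4 = 0.02746 m²; mean velocity V = Q/A = 0.0067/0.02746 = 0.244 m/s.
Reynolds number Re = ρVD/μ = 1140 · 0.244 · 0.187 / 0.00186 = 2.796e+04.
Re > 4000 → turbulent. Relative roughness ε/D = 4.3e-05/0.187 = 0.00023. Swamee-Jain: f = 0.25/(log₁₀[0.00023/3.7 + 5.74/2.796e+04^0.9])² = 0.25/(log₁₀[6.21e-05 + 0.000572])² = 0.25/(-3.198)² = 0.02444.
Total minor-loss coefficient ΣK = 1·0.34 + 1·0.25 = 0.59.
ΔP = [f·L/D + ΣK]·(ρV²/2) = [0.02444·243/0.187 + 0.59]·(1140·0.244²/2) = [31.76 + 0.59]·33.92 = 1097 Pa.
ΔP = 1097 Pa = 1.10 kPa.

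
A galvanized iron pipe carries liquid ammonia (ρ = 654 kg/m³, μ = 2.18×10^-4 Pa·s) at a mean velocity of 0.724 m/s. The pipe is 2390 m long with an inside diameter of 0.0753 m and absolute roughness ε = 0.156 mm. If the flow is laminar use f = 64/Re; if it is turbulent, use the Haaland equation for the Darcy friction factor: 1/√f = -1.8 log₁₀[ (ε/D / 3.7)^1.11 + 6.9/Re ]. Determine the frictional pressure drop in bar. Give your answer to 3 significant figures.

Reynolds number Re = ρVD/μ = 654 · 0.724 · 0.0753 / 0.000218 = 1.636e+05.
Re > 4000 → turbulent. Relative roughness ε/D = 0.000156/0.0753 = 0.00207. Haaland: 1/√f = -1.8 log₁₀[(0.00207/3.7)^1.11 + 6.9/1.636e+05] = -1.8 log₁₀[0.000246 + 4.22e-05] = 6.373, so f = 0.02462.
Darcy-Weisbach: ΔP = f(L/D)(ρV²/2) = 0.02462·(2390/0.0753)·(654·0.724²/2) = 0.02462·3.174e+04·171.4 = 1.339e+05 Pa.
ΔP = 1.339e+05 Pa = 1.34 bar.

ΔP ≈ 1.34 bar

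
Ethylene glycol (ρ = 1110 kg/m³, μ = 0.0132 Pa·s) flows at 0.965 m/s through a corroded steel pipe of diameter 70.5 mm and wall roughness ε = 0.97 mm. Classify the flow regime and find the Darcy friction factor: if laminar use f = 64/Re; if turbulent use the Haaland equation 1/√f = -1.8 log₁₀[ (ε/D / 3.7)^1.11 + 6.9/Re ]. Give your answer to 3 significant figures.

Re = ρVD/μ = 1110·0.965·0.0705/0.0132 = 5721.
Re > 4000 → turbulent. ε/D = 0.00097/0.0705 = 0.0138; Haaland: 1/√f = -1.8 log₁₀[0.00201 + 0.00121] = 4.487, so f = 0.04967.

f ≈ 0.0497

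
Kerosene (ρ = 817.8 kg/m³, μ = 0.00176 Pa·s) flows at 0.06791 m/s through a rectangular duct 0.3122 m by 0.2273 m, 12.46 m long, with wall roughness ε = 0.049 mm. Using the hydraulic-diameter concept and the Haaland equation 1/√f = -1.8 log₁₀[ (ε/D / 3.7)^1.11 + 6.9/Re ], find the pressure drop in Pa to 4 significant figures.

Hydraulic diameter D_h = 4A/P = 4·(0.3122·0.2273)/(2·(0.3122+0.2273)) = 0.2839/1.079 = 0.2631 m.
Re = ρVD_h/μ = 817.8·0.06791·0.2631/0.00176 = 8301.
ε/D_h = 4.9e-05/0.2631 = 0.000186; Haaland gives 1/√f = -1.8 log₁₀[1.69e-05+0.000831] = 5.529, so f = 0.03272.
ΔP = f(L/D_h)(ρV²/2) = 0.03272·12.46/0.2631·1.886 = 2.922 Pa.

ΔP ≈ 2.922 Pa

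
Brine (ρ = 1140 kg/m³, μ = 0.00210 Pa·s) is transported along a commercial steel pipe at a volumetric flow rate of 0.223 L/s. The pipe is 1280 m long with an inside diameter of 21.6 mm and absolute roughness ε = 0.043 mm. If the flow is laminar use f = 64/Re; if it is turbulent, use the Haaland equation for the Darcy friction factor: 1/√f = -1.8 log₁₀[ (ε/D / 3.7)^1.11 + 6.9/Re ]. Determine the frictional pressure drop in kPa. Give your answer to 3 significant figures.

Q = 0.223 L/s = 0.223/1000 = 0.000223 m³/s.
Cross-sectional area A = πD²/4 = π(0.0216)²/4 = 0.0003664 m²; mean velocity V = Q/A = 0.000223/0.0003664 = 0.6086 m/s.
Reynolds number Re = ρVD/μ = 1140 · 0.6086 · 0.0216 / 0.0021 = 7136.
Re > 4000 → turbulent. Relative roughness ε/D = 4.3e-05/0.0216 = 0.00199. Haaland: 1/√f = -1.8 log₁₀[(0.00199/3.7)^1.11 + 6.9/7136] = -1.8 log₁₀[0.000235 + 0.000967] = 5.256, so f = 0.0362.
Darcy-Weisbach: ΔP = f(L/D)(ρV²/2) = 0.0362·(1280/0.0216)·(1140·0.6086²/2) = 0.0362·5.926e+04·211.1 = 4.528e+05 Pa.
ΔP = 4.528e+05 Pa = 453 kPa.

ΔP ≈ 453 kPa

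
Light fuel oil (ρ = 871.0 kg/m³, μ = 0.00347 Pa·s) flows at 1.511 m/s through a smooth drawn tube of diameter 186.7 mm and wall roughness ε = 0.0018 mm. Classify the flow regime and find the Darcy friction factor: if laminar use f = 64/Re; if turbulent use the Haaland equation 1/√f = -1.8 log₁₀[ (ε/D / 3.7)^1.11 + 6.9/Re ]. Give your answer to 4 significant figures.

f ≈ 0.01921

Re = ρVD/μ = 871·1.511·0.1867/0.00347 = 7.081e+04.
Re > 4000 → turbulent. ε/D = 1.8e-06/0.1867 = 9.64e-06; Haaland: 1/√f = -1.8 log₁₀[6.33e-07 + 9.74e-05] = 7.215, so f = 0.01921.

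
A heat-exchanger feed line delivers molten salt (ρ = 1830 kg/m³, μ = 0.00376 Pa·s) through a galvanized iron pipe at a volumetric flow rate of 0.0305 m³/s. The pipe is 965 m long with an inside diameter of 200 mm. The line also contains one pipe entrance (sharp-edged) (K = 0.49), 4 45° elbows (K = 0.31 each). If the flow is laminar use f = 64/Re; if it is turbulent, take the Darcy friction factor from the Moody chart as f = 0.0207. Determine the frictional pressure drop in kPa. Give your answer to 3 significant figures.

Cross-sectional area A = πD²/4 = π(0.2)²/4 = 0.03142 m²; mean velocity V = Q/A = 0.0305/0.03142 = 0.9708 m/s.
Reynolds number Re = ρVD/μ = 1830 · 0.9708 · 0.2 / 0.00376 = 9.45e+04.
Re > 4000 → turbulent; use the Moody-chart value f = 0.0207.
Total minor-loss coefficient ΣK = 1·0.49 + 4·0.31 = 1.73.
ΔP = [f·L/D + ΣK]·(ρV²/2) = [0.0207·965/0.2 + 1.73]·(1830·0.9708²/2) = [99.88 + 1.73]·862.4 = 8.763e+04 Pa.
ΔP = 8.763e+04 Pa = 87.6 kPa.

ΔP ≈ 87.6 kPa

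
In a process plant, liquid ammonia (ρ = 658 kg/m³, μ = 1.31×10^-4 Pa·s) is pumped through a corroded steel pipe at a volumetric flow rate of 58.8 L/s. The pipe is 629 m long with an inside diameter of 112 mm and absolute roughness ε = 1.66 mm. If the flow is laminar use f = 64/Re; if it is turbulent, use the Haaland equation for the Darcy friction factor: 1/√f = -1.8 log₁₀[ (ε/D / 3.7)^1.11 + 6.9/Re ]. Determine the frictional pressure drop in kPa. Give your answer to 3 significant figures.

Q = 58.8 L/s = 58.8/1000 = 0.0588 m³/s.
Cross-sectional area A = πD²/4 = π(0.112)²/4 = 0.009852 m²; mean velocity V = Q/A = 0.0588/0.009852 = 5.968 m/s.
Reynolds number Re = ρVD/μ = 658 · 5.968 · 0.112 / 0.000131 = 3.358e+06.
Re > 4000 → turbulent. Relative roughness ε/D = 0.00166/0.112 = 0.0148. Haaland: 1/√f = -1.8 log₁₀[(0.0148/3.7)^1.11 + 6.9/3.358e+06] = -1.8 log₁₀[0.00218 + 2.06e-06] = 4.789, so f = 0.0436.
Darcy-Weisbach: ΔP = f(L/D)(ρV²/2) = 0.0436·(629/0.112)·(658·5.968²/2) = 0.0436·5616·1.172e+04 = 2.87e+06 Pa.
ΔP = 2.87e+06 Pa = 2870 kPa.

ΔP ≈ 2870 kPa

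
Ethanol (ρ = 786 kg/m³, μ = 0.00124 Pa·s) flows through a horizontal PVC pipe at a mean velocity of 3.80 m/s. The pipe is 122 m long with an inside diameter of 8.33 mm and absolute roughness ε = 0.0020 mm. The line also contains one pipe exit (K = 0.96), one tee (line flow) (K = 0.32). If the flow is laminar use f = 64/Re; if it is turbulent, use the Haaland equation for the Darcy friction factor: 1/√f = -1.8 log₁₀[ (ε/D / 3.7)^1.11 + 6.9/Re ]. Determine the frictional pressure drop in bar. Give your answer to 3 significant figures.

ΔP ≈ 21.8 bar

Reynolds number Re = ρVD/μ = 786 · 3.8 · 0.00833 / 0.00124 = 2.006e+04.
Re > 4000 → turbulent. Relative roughness ε/D = 2e-06/0.00833 = 0.00024. Haaland: 1/√f = -1.8 log₁₀[(0.00024/3.7)^1.11 + 6.9/2.006e+04] = -1.8 log₁₀[2.25e-05 + 0.000344] = 6.185, so f = 0.02614.
Total minor-loss coefficient ΣK = 1·0.96 + 1·0.32 = 1.28.
ΔP = [f·L/D + ΣK]·(ρV²/2) = [0.02614·122/0.00833 + 1.28]·(786·3.8²/2) = [382.9 + 1.28]·5675 = 2.18e+06 Pa.
ΔP = 2.18e+06 Pa = 21.8 bar.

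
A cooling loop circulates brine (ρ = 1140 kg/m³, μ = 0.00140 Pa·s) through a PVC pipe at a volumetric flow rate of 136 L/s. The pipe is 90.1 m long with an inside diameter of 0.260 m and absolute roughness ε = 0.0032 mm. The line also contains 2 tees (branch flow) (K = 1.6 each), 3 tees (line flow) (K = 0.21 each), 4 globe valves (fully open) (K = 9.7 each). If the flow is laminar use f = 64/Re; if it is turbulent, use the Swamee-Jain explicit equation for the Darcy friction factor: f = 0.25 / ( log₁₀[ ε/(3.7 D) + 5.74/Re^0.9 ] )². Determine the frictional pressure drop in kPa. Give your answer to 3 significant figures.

ΔP ≈ 176 kPa

Q = 136 L/s = 136/1000 = 0.136 m³/s.
Cross-sectional area A = πD²/4 = π(0.26)²/4 = 0.05309 m²; mean velocity V = Q/A = 0.136/0.05309 = 2.562 m/s.
Reynolds number Re = ρVD/μ = 1140 · 2.562 · 0.26 / 0.0014 = 5.423e+05.
Re > 4000 → turbulent. Relative roughness ε/D = 3.2e-06/0.26 = 1.23e-05. Swamee-Jain: f = 0.25/(log₁₀[1.23e-05/3.7 + 5.74/5.423e+05^0.9])² = 0.25/(log₁₀[3.33e-06 + 3.96e-05])² = 0.25/(-4.367)² = 0.01311.
Total minor-loss coefficient ΣK = 2·1.6 + 3·0.21 + 4·9.7 = 42.6.
ΔP = [f·L/D + ΣK]·(ρV²/2) = [0.01311·90.1/0.26 + 42.6]·(1140·2.562²/2) = [4.543 + 42.6]·3740 = 1.764e+05 Pa.
ΔP = 1.764e+05 Pa = 176 kPa.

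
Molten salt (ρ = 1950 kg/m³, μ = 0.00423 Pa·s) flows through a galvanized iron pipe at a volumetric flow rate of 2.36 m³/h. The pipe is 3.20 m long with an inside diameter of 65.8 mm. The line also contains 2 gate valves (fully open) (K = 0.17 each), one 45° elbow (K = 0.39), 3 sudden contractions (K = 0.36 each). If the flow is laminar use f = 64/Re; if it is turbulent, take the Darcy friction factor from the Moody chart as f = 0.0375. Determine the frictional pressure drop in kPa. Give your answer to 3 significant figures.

ΔP ≈ 0.132 kPa

Q = 2.36 m³/h = 2.36/3600 = 0.0006556 m³/s.
Cross-sectional area A = πD²/4 = π(0.0658)²/4 = 0.0034 m²; mean velocity V = Q/A = 0.0006556/0.0034 = 0.1928 m/s.
Reynolds number Re = ρVD/μ = 1950 · 0.1928 · 0.0658 / 0.00423 = 5848.
Re > 4000 → turbulent; use the Moody-chart value f = 0.0375.
Total minor-loss coefficient ΣK = 2·0.17 + 1·0.39 + 3·0.36 = 1.81.
ΔP = [f·L/D + ΣK]·(ρV²/2) = [0.0375·3.2/0.0658 + 1.81]·(1950·0.1928²/2) = [1.824 + 1.81]·36.24 = 131.7 Pa.
ΔP = 131.7 Pa = 0.132 kPa.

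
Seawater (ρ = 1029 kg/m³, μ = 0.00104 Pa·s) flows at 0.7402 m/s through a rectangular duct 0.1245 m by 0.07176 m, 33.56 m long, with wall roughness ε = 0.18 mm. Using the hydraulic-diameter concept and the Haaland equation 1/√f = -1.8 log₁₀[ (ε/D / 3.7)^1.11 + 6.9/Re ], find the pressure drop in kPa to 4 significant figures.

Hydraulic diameter D_h = 4A/P = 4·(0.1245·0.07176)/(2·(0.1245+0.07176)) = 0.03574/0.3925 = 0.09104 m.
Re = ρVD_h/μ = 1029·0.7402·0.09104/0.00104 = 6.668e+04.
ε/D_h = 0.00018/0.09104 = 0.00198; Haaland gives 1/√f = -1.8 log₁₀[0.000233+0.000103] = 6.251, so f = 0.02559.
ΔP = f(L/D_h)(ρV²/2) = 0.02559·33.56/0.09104·281.9 = 2659 Pa.
ΔP = 2.659 kPa.

ΔP ≈ 2.659 kPa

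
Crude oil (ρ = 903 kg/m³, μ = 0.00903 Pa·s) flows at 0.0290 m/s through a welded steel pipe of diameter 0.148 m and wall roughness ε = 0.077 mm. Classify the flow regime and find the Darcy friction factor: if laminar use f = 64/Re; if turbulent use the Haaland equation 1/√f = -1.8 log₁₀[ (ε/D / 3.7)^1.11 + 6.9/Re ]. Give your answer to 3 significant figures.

Re = ρVD/μ = 903·0.029·0.148/0.00903 = 429.2.
Re < 2300 → laminar, so f = 64/Re = 0.1491 (roughness is irrelevant in laminar flow).

f ≈ 0.149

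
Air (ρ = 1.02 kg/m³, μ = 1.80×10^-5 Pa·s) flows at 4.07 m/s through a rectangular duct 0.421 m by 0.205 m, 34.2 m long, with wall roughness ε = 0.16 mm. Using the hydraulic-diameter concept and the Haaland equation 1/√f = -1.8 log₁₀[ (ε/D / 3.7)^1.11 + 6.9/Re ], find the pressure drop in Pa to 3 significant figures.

Hydraulic diameter D_h = 4A/P = 4·(0.421·0.205)/(2·(0.421+0.205)) = 0.3452/1.252 = 0.2757 m.
Re = ρVD_h/μ = 1.02·4.07·0.2757/1.8e-05 = 6.359e+04.
ε/D_h = 0.00016/0.2757 = 0.00058; Haaland gives 1/√f = -1.8 log₁₀[5.98e-05+0.000109] = 6.793, so f = 0.02167.
ΔP = f(L/D_h)(ρV²/2) = 0.02167·34.2/0.2757·8.448 = 22.71 Pa.

ΔP ≈ 22.7 Pa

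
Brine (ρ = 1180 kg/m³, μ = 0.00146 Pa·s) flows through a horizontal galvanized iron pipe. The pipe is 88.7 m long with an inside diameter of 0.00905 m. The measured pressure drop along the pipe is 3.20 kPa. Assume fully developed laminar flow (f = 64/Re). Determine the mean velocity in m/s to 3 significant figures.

For laminar flow, f = 64/Re with Re = ρVD/μ, so Darcy-Weisbach reduces to ΔP = 32μLV/D². Solving for V: V = ΔP·D²/(32μL) = 3200·(0.00905)²/(32·0.00146·88.7) = 0.06324 m/s.
Check: Re = ρVD/μ = 1180·0.06324·0.00905/0.00146 = 462.6 < 2300, so the laminar assumption holds.

V ≈ 0.0632 m/s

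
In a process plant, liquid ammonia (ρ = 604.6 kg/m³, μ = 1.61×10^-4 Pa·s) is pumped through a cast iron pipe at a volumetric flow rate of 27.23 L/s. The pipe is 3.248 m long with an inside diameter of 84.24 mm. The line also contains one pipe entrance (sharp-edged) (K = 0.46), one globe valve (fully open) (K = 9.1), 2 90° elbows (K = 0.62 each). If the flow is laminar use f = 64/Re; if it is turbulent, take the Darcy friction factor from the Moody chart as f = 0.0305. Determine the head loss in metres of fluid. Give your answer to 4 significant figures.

Q = 27.23 L/s = 27.23/1000 = 0.02723 m³/s.
Cross-sectional area A = πD²/4 = π(0.08424)²/4 = 0.005573 m²; mean velocity V = Q/A = 0.02723/0.005573 = 4.886 m/s.
Reynolds number Re = ρVD/μ = 604.6 · 4.886 · 0.08424 / 0.000161 = 1.546e+06.
Re > 4000 → turbulent; use the Moody-chart value f = 0.0305.
Total minor-loss coefficient ΣK = 1·0.46 + 1·9.1 + 2·0.62 = 10.8.
ΔP = [f·L/D + ΣK]·(ρV²/2) = [0.0305·3.248/0.08424 + 10.8]·(604.6·4.886²/2) = [1.176 + 10.8]·7216 = 8.642e+04 Pa.
Head loss h_f = ΔP/(ρg) = 8.642e+04/(604.6·9.81) = 14.57 m.

h_f ≈ 14.57 m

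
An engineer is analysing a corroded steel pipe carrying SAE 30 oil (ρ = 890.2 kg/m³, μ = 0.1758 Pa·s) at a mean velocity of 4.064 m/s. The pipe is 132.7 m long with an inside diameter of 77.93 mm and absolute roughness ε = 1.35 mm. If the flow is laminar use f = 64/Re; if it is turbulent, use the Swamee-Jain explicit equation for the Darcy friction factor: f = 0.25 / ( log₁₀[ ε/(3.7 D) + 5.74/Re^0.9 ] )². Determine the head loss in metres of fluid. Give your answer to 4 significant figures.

h_f ≈ 57.20 m

Reynolds number Re = ρVD/μ = 890.2 · 4.064 · 0.07793 / 0.176 = 1604.
Re < 2300 → laminar flow, so f = 64/Re = 64/1604 = 0.03991 (the turbulent correlation is not needed).
Darcy-Weisbach: ΔP = f(L/D)(ρV²/2) = 0.03991·(132.7/0.07793)·(890.2·4.064²/2) = 0.03991·1703·7351 = 4.996e+05 Pa.
Head loss h_f = ΔP/(ρg) = 4.996e+05/(890.2·9.81) = 57.20 m.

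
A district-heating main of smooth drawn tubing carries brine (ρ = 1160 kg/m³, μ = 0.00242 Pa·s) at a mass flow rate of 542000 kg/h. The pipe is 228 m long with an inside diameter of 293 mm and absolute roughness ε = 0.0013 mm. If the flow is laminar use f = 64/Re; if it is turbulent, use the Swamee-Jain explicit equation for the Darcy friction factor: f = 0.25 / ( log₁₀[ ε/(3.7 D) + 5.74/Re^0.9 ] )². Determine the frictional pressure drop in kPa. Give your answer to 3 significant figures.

ΔP ≈ 24.6 kPa

ṁ = 542000 kg/h = 542000/3600 = 150.6 kg/s.
A = πD²/4 = π(0.293)²/4 = 0.06743 m²; mean velocity V = ṁ/(ρA) = 150.6/(1160 · 0.06743) = 1.925 m/s.
Reynolds number Re = ρVD/μ = 1160 · 1.925 · 0.293 / 0.00242 = 2.703e+05.
Re > 4000 → turbulent. Relative roughness ε/D = 1.3e-06/0.293 = 4.44e-06. Swamee-Jain: f = 0.25/(log₁₀[4.44e-06/3.7 + 5.74/2.703e+05^0.9])² = 0.25/(log₁₀[1.2e-06 + 7.42e-05])² = 0.25/(-4.123)² = 0.01471.
Darcy-Weisbach: ΔP = f(L/D)(ρV²/2) = 0.01471·(228/0.293)·(1160·1.925²/2) = 0.01471·778.2·2149 = 2.46e+04 Pa.
ΔP = 2.46e+04 Pa = 24.6 kPa.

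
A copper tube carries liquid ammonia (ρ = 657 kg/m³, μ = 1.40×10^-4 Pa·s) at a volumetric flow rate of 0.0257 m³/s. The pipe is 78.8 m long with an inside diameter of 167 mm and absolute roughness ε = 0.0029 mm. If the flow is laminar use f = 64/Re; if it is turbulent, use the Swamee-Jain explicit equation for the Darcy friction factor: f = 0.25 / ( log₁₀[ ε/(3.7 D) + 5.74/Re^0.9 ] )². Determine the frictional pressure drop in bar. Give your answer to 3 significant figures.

Cross-sectional area A = πD²/4 = π(0.167)²/4 = 0.0219 m²; mean velocity V = Q/A = 0.0257/0.0219 = 1.173 m/s.
Reynolds number Re = ρVD/μ = 657 · 1.173 · 0.167 / 0.00014 = 9.195e+05.
Re > 4000 → turbulent. Relative roughness ε/D = 2.9e-06/0.167 = 1.74e-05. Swamee-Jain: f = 0.25/(log₁₀[1.74e-05/3.7 + 5.74/9.195e+05^0.9])² = 0.25/(log₁₀[4.69e-06 + 2.46e-05])² = 0.25/(-4.533)² = 0.01217.
Darcy-Weisbach: ΔP = f(L/D)(ρV²/2) = 0.01217·(78.8/0.167)·(657·1.173²/2) = 0.01217·471.9·452.2 = 2597 Pa.
ΔP = 2597 Pa = 0.0260 bar.

ΔP ≈ 0.0260 bar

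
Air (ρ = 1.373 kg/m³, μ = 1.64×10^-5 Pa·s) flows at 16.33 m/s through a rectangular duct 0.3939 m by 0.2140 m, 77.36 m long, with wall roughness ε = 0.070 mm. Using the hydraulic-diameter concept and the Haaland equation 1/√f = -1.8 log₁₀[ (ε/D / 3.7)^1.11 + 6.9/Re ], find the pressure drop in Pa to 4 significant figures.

Hydraulic diameter D_h = 4A/P = 4·(0.3939·0.214)/(2·(0.3939+0.214)) = 0.3372/1.216 = 0.2773 m.
Re = ρVD_h/μ = 1.373·16.33·0.2773/1.64e-05 = 3.791e+05.
ε/D_h = 7e-05/0.2773 = 0.000252; Haaland gives 1/√f = -1.8 log₁₀[2.37e-05+1.82e-05] = 7.879, so f = 0.01611.
ΔP = f(L/D_h)(ρV²/2) = 0.01611·77.36/0.2773·183.1 = 822.6 Pa.

ΔP ≈ 822.6 Pa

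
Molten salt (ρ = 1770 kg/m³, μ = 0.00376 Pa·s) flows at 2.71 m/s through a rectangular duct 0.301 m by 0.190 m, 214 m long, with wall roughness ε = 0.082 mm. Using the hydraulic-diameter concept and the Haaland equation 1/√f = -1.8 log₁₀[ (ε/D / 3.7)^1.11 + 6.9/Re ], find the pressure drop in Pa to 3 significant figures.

Hydraulic diameter D_h = 4A/P = 4·(0.301·0.19)/(2·(0.301+0.19)) = 0.2288/0.982 = 0.233 m.
Re = ρVD_h/μ = 1770·2.71·0.233/0.00376 = 2.972e+05.
ε/D_h = 8.2e-05/0.233 = 0.000352; Haaland gives 1/√f = -1.8 log₁₀[3.44e-05+2.32e-05] = 7.632, so f = 0.01717.
ΔP = f(L/D_h)(ρV²/2) = 0.01717·214/0.233·6500 = 1.025e+05 Pa.

ΔP ≈ 103000 Pa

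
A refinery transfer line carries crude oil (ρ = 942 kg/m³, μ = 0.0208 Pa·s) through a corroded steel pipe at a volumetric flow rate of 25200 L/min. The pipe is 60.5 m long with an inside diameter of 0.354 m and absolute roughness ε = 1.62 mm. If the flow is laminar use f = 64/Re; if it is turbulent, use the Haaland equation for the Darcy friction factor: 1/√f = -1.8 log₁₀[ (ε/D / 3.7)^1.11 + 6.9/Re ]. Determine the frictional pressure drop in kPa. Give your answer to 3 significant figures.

ΔP ≈ 45.3 kPa

Q = 25200 L/min = 25200/60000 = 0.42 m³/s.
Cross-sectional area A = πD²/4 = π(0.354)²/4 = 0.09842 m²; mean velocity V = Q/A = 0.42/0.09842 = 4.267 m/s.
Reynolds number Re = ρVD/μ = 942 · 4.267 · 0.354 / 0.0208 = 6.841e+04.
Re > 4000 → turbulent. Relative roughness ε/D = 0.00162/0.354 = 0.00458. Haaland: 1/√f = -1.8 log₁₀[(0.00458/3.7)^1.11 + 6.9/6.841e+04] = -1.8 log₁₀[0.000592 + 0.000101] = 5.687, so f = 0.03092.
Darcy-Weisbach: ΔP = f(L/D)(ρV²/2) = 0.03092·(60.5/0.354)·(942·4.267²/2) = 0.03092·170.9·8577 = 4.533e+04 Pa.
ΔP = 4.533e+04 Pa = 45.3 kPa.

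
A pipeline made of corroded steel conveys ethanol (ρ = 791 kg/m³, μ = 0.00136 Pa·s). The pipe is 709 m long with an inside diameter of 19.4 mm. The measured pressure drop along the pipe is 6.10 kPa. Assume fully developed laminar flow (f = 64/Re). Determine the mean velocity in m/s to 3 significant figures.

For laminar flow, f = 64/Re with Re = ρVD/μ, so Darcy-Weisbach reduces to ΔP = 32μLV/D². Solving for V: V = ΔP·D²/(32μL) = 6100·(0.0194)²/(32·0.00136·709) = 0.0744 m/s.
Check: Re = ρVD/μ = 791·0.0744·0.0194/0.00136 = 839.5 < 2300, so the laminar assumption holds.

V ≈ 0.0744 m/s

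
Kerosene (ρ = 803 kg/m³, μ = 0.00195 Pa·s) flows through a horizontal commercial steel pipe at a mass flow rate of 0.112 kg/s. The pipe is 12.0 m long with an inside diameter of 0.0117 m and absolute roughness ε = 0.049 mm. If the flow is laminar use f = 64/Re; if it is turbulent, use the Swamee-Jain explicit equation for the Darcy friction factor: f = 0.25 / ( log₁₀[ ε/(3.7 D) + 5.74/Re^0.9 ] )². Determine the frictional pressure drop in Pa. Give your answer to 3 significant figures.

A = πD²/4 = π(0.0117)²/4 = 0.0001075 m²; mean velocity V = ṁ/(ρA) = 0.112/(803 · 0.0001075) = 1.297 m/s.
Reynolds number Re = ρVD/μ = 803 · 1.297 · 0.0117 / 0.00195 = 6250.
Re > 4000 → turbulent. Relative roughness ε/D = 4.9e-05/0.0117 = 0.00419. Swamee-Jain: f = 0.25/(log₁₀[0.00419/3.7 + 5.74/6250^0.9])² = 0.25/(log₁₀[0.00113 + 0.0022])² = 0.25/(-2.477)² = 0.04074.
Darcy-Weisbach: ΔP = f(L/D)(ρV²/2) = 0.04074·(12/0.0117)·(803·1.297²/2) = 0.04074·1026·675.7 = 2.823e+04 Pa.

ΔP ≈ 28200 Pa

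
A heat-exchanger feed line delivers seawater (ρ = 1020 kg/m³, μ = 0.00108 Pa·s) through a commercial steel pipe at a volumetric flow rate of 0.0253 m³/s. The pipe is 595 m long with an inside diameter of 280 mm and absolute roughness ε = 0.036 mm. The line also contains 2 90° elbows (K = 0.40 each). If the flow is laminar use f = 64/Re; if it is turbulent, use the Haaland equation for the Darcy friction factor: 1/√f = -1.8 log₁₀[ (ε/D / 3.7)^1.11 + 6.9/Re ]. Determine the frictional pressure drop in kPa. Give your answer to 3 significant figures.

Cross-sectional area A = πD²/4 = π(0.28)²/4 = 0.06158 m²; mean velocity V = Q/A = 0.0253/0.06158 = 0.4109 m/s.
Reynolds number Re = ρVD/μ = 1020 · 0.4109 · 0.28 / 0.00108 = 1.087e+05.
Re > 4000 → turbulent. Relative roughness ε/D = 3.6e-05/0.28 = 0.000129. Haaland: 1/√f = -1.8 log₁₀[(0.000129/3.7)^1.11 + 6.9/1.087e+05] = -1.8 log₁₀[1.12e-05 + 6.35e-05] = 7.428, so f = 0.01813.
Total minor-loss coefficient ΣK = 2·0.4 = 0.8.
ΔP = [f·L/D + ΣK]·(ρV²/2) = [0.01813·595/0.28 + 0.8]·(1020·0.4109²/2) = [38.52 + 0.8]·86.1 = 3385 Pa.
ΔP = 3385 Pa = 3.39 kPa.

ΔP ≈ 3.39 kPa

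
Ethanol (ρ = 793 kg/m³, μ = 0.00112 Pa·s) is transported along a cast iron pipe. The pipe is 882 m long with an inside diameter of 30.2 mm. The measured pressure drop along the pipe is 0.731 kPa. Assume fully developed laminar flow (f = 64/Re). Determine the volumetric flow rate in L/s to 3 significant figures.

For laminar flow, f = 64/Re with Re = ρVD/μ, so Darcy-Weisbach reduces to ΔP = 32μLV/D². Solving for V: V = ΔP·D²/(32μL) = 731·(0.0302)²/(32·0.00112·882) = 0.02109 m/s.
Check: Re = ρVD/μ = 793·0.02109·0.0302/0.00112 = 451 < 2300, so the laminar assumption holds.
Q = V·A = 0.02109·(π/4·0.0302²) = 1.511e-05 m³/s = 0.0151 L/s.

Q ≈ 0.0151 L/s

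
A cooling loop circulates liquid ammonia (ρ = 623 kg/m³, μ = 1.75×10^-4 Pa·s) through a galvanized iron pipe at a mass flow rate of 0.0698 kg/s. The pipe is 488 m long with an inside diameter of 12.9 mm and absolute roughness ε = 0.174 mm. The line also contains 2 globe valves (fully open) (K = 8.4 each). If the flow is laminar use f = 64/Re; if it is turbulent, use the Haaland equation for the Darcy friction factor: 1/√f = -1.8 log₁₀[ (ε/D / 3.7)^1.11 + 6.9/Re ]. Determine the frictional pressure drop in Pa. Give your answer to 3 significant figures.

ΔP ≈ 379000 Pa

A = πD²/4 = π(0.0129)²/4 = 0.0001307 m²; mean velocity V = ṁ/(ρA) = 0.0698/(623 · 0.0001307) = 0.8572 m/s.
Reynolds number Re = ρVD/μ = 623 · 0.8572 · 0.0129 / 0.000175 = 3.937e+04.
Re > 4000 → turbulent. Relative roughness ε/D = 0.000174/0.0129 = 0.0135. Haaland: 1/√f = -1.8 log₁₀[(0.0135/3.7)^1.11 + 6.9/3.937e+04] = -1.8 log₁₀[0.00197 + 0.000175] = 4.805, so f = 0.04332.
Total minor-loss coefficient ΣK = 2·8.4 = 16.8.
ΔP = [f·L/D + ΣK]·(ρV²/2) = [0.04332·488/0.0129 + 16.8]·(623·0.8572²/2) = [1639 + 16.8]·228.9 = 3.789e+05 Pa.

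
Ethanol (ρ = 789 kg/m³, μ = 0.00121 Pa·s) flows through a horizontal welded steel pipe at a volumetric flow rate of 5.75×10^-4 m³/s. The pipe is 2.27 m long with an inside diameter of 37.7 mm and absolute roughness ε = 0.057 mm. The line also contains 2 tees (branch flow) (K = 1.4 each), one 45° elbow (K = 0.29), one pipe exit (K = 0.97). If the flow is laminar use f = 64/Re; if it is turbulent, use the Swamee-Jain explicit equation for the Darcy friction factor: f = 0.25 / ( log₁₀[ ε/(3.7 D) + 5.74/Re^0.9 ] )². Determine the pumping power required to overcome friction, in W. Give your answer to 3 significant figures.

P ≈ 0.360 W

Cross-sectional area A = πD²/4 = π(0.0377)²/4 = 0.001116 m²; mean velocity V = Q/A = 0.000575/0.001116 = 0.5151 m/s.
Reynolds number Re = ρVD/μ = 789 · 0.5151 · 0.0377 / 0.00121 = 1.266e+04.
Re > 4000 → turbulent. Relative roughness ε/D = 5.7e-05/0.0377 = 0.00151. Swamee-Jain: f = 0.25/(log₁₀[0.00151/3.7 + 5.74/1.266e+04^0.9])² = 0.25/(log₁₀[0.000409 + 0.00117])² = 0.25/(-2.803)² = 0.03182.
Total minor-loss coefficient ΣK = 2·1.4 + 1·0.29 + 1·0.97 = 4.06.
ΔP = [f·L/D + ΣK]·(ρV²/2) = [0.03182·2.27/0.0377 + 4.06]·(789·0.5151²/2) = [1.916 + 4.06]·104.7 = 625.5 Pa.
Pumping power P = QΔP = 0.000575·625.5 = 0.3597 W = 0.360 W.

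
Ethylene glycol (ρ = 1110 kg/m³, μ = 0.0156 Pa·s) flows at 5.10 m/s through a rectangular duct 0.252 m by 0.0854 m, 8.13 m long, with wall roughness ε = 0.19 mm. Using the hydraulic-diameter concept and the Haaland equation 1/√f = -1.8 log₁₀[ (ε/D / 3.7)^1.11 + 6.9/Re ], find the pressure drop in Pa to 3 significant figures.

ΔP ≈ 23200 Pa

Hydraulic diameter D_h = 4A/P = 4·(0.252·0.0854)/(2·(0.252+0.0854)) = 0.08608/0.6748 = 0.1276 m.
Re = ρVD_h/μ = 1110·5.1·0.1276/0.0156 = 4.629e+04.
ε/D_h = 0.00019/0.1276 = 0.00149; Haaland gives 1/√f = -1.8 log₁₀[0.00017+0.000149] = 6.292, so f = 0.02526.
ΔP = f(L/D_h)(ρV²/2) = 0.02526·8.13/0.1276·1.444e+04 = 2.324e+04 Pa.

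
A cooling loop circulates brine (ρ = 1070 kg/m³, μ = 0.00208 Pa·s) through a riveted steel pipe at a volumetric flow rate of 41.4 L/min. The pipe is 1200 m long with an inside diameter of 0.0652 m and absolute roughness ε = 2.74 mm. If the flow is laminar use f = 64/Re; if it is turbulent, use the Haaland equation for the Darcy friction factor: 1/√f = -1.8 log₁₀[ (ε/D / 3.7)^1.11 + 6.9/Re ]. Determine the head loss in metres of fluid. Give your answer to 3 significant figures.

h_f ≈ 2.80 m

Q = 41.4 L/min = 41.4/60000 = 0.00069 m³/s.
Cross-sectional area A = πD²/4 = π(0.0652)²/4 = 0.003339 m²; mean velocity V = Q/A = 0.00069/0.003339 = 0.2067 m/s.
Reynolds number Re = ρVD/μ = 1070 · 0.2067 · 0.0652 / 0.00208 = 6932.
Re > 4000 → turbulent. Relative roughness ε/D = 0.00274/0.0652 = 0.042. Haaland: 1/√f = -1.8 log₁₀[(0.042/3.7)^1.11 + 6.9/6932] = -1.8 log₁₀[0.00694 + 0.000995] = 3.781, so f = 0.06996.
Darcy-Weisbach: ΔP = f(L/D)(ρV²/2) = 0.06996·(1200/0.0652)·(1070·0.2067²/2) = 0.06996·1.84e+04·22.85 = 2.942e+04 Pa.
Head loss h_f = ΔP/(ρg) = 2.942e+04/(1070·9.81) = 2.80 m.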